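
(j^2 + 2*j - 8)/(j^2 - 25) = (j^2 + 2*j - 8)/(j^2 - 25)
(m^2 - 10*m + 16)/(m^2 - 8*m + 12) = (m - 8)/(m - 6)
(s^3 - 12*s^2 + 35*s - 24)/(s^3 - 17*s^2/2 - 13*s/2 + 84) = 2*(s^2 - 4*s + 3)/(2*s^2 - s - 21)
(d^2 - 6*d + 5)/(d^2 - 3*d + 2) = (d - 5)/(d - 2)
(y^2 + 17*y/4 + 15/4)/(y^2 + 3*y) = (y + 5/4)/y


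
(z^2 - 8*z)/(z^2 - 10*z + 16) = z/(z - 2)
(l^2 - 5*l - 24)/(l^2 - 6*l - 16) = (l + 3)/(l + 2)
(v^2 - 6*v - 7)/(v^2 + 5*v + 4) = (v - 7)/(v + 4)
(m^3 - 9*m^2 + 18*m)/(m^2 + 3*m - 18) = m*(m - 6)/(m + 6)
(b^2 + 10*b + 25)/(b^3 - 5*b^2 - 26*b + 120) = (b + 5)/(b^2 - 10*b + 24)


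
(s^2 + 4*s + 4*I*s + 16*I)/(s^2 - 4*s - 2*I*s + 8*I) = (s^2 + 4*s*(1 + I) + 16*I)/(s^2 - 2*s*(2 + I) + 8*I)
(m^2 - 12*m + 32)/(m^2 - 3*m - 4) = (m - 8)/(m + 1)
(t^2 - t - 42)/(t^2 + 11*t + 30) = (t - 7)/(t + 5)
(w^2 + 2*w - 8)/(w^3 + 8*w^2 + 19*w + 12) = (w - 2)/(w^2 + 4*w + 3)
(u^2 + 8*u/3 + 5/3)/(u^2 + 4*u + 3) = (u + 5/3)/(u + 3)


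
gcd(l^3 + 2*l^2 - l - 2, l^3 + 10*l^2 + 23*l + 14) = l^2 + 3*l + 2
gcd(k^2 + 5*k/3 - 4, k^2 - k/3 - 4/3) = k - 4/3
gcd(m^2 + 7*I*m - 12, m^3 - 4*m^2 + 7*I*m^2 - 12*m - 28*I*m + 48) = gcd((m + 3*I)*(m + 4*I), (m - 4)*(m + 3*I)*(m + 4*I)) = m^2 + 7*I*m - 12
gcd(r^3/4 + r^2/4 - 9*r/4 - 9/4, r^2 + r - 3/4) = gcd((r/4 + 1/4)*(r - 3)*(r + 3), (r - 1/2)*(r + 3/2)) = 1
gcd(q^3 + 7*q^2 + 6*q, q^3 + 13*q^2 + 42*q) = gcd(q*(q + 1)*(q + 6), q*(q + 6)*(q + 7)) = q^2 + 6*q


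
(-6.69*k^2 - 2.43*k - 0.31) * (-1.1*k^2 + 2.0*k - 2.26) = 7.359*k^4 - 10.707*k^3 + 10.6004*k^2 + 4.8718*k + 0.7006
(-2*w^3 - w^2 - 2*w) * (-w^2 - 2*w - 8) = 2*w^5 + 5*w^4 + 20*w^3 + 12*w^2 + 16*w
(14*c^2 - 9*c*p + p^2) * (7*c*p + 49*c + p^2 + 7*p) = 98*c^3*p + 686*c^3 - 49*c^2*p^2 - 343*c^2*p - 2*c*p^3 - 14*c*p^2 + p^4 + 7*p^3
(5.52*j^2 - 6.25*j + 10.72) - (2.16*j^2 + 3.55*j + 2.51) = 3.36*j^2 - 9.8*j + 8.21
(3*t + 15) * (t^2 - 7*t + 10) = 3*t^3 - 6*t^2 - 75*t + 150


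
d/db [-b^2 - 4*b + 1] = -2*b - 4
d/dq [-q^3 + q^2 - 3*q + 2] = -3*q^2 + 2*q - 3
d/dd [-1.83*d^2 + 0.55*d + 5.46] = 0.55 - 3.66*d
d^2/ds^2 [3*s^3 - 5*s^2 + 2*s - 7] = 18*s - 10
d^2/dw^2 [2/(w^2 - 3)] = 12*(w^2 + 1)/(w^2 - 3)^3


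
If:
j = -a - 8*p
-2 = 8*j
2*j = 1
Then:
No Solution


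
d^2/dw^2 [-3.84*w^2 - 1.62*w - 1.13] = -7.68000000000000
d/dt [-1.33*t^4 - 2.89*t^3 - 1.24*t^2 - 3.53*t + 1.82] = -5.32*t^3 - 8.67*t^2 - 2.48*t - 3.53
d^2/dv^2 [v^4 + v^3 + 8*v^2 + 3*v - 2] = 12*v^2 + 6*v + 16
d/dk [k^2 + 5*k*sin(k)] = 5*k*cos(k) + 2*k + 5*sin(k)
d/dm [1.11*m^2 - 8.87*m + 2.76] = 2.22*m - 8.87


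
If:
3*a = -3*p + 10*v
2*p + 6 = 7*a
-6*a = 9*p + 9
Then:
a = 12/25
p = -33/25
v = -63/250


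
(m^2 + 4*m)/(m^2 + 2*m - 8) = m/(m - 2)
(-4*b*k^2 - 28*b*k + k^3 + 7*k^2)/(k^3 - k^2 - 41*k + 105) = k*(-4*b + k)/(k^2 - 8*k + 15)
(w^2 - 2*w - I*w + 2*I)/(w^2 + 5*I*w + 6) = (w - 2)/(w + 6*I)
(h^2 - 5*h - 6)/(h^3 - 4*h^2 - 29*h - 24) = (h - 6)/(h^2 - 5*h - 24)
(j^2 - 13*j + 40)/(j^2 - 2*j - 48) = (j - 5)/(j + 6)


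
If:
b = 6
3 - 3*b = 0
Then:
No Solution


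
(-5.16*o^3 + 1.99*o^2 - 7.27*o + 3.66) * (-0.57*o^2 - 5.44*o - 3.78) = 2.9412*o^5 + 26.9361*o^4 + 12.8231*o^3 + 29.9404*o^2 + 7.57019999999999*o - 13.8348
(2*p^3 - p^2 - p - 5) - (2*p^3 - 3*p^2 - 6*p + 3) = 2*p^2 + 5*p - 8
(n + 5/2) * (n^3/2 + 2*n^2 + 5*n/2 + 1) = n^4/2 + 13*n^3/4 + 15*n^2/2 + 29*n/4 + 5/2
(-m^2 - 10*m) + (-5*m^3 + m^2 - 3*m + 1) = -5*m^3 - 13*m + 1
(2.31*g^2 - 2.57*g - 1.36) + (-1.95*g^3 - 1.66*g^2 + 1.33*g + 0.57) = -1.95*g^3 + 0.65*g^2 - 1.24*g - 0.79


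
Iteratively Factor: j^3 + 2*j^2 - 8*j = (j)*(j^2 + 2*j - 8) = j*(j - 2)*(j + 4)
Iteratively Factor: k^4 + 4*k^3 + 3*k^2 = (k + 3)*(k^3 + k^2) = (k + 1)*(k + 3)*(k^2) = k*(k + 1)*(k + 3)*(k)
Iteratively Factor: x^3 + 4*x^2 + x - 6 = (x + 2)*(x^2 + 2*x - 3) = (x + 2)*(x + 3)*(x - 1)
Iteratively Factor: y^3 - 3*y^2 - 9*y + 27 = (y - 3)*(y^2 - 9) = (y - 3)^2*(y + 3)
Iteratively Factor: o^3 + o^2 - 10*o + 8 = (o - 2)*(o^2 + 3*o - 4) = (o - 2)*(o + 4)*(o - 1)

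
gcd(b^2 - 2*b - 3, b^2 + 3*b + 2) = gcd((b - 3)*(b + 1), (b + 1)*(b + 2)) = b + 1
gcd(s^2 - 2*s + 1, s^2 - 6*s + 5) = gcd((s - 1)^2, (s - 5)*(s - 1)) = s - 1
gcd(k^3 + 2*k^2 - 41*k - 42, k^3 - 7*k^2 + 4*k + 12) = k^2 - 5*k - 6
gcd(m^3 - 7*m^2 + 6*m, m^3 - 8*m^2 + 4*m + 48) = m - 6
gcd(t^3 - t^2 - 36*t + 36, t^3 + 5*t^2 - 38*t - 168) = t - 6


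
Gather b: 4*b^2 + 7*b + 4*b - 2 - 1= 4*b^2 + 11*b - 3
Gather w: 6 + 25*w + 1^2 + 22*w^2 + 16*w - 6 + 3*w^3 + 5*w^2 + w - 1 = 3*w^3 + 27*w^2 + 42*w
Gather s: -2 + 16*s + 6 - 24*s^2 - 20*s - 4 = -24*s^2 - 4*s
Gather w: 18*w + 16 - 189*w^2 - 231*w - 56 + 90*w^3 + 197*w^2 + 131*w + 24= 90*w^3 + 8*w^2 - 82*w - 16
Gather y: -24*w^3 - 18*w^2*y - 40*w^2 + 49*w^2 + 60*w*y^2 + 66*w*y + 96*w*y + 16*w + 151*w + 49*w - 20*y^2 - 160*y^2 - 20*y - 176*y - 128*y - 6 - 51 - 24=-24*w^3 + 9*w^2 + 216*w + y^2*(60*w - 180) + y*(-18*w^2 + 162*w - 324) - 81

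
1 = 1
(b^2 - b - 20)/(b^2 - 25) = (b + 4)/(b + 5)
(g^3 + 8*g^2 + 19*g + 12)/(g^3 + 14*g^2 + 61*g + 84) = (g + 1)/(g + 7)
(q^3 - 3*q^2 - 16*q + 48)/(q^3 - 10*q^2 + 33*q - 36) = (q + 4)/(q - 3)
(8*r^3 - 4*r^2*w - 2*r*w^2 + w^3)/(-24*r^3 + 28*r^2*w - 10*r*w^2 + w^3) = (-2*r - w)/(6*r - w)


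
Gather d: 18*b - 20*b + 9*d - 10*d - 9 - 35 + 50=-2*b - d + 6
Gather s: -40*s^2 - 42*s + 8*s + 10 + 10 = -40*s^2 - 34*s + 20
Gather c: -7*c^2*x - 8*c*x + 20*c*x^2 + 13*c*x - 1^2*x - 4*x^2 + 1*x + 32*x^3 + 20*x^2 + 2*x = -7*c^2*x + c*(20*x^2 + 5*x) + 32*x^3 + 16*x^2 + 2*x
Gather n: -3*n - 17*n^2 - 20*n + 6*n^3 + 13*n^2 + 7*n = 6*n^3 - 4*n^2 - 16*n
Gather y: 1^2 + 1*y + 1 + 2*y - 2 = 3*y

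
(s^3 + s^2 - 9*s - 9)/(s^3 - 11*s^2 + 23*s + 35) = (s^2 - 9)/(s^2 - 12*s + 35)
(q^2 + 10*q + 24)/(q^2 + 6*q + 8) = (q + 6)/(q + 2)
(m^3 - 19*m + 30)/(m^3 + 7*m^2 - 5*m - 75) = (m - 2)/(m + 5)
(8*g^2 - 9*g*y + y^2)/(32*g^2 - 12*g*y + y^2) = (-g + y)/(-4*g + y)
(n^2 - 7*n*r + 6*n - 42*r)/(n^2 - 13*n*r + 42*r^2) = (-n - 6)/(-n + 6*r)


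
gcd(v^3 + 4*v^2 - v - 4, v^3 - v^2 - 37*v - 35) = v + 1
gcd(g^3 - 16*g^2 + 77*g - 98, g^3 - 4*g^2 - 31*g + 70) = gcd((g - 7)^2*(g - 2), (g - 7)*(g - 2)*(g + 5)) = g^2 - 9*g + 14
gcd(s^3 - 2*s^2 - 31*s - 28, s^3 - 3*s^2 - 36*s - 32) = s^2 + 5*s + 4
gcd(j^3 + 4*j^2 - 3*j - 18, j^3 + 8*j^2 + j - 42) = j^2 + j - 6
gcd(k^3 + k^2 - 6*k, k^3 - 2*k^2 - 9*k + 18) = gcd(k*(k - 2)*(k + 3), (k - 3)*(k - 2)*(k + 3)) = k^2 + k - 6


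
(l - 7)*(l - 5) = l^2 - 12*l + 35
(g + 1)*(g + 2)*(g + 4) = g^3 + 7*g^2 + 14*g + 8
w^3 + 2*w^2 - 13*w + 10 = (w - 2)*(w - 1)*(w + 5)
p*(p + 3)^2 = p^3 + 6*p^2 + 9*p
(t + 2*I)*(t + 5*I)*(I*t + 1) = I*t^3 - 6*t^2 - 3*I*t - 10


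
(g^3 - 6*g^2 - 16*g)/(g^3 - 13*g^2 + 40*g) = (g + 2)/(g - 5)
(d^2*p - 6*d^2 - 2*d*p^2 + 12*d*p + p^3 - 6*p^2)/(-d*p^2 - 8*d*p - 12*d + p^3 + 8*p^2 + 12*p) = (-d*p + 6*d + p^2 - 6*p)/(p^2 + 8*p + 12)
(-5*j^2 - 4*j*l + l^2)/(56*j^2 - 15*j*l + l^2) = (-5*j^2 - 4*j*l + l^2)/(56*j^2 - 15*j*l + l^2)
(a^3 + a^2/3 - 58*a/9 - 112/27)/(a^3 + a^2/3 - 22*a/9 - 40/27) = (9*a^2 - 3*a - 56)/(9*a^2 - 3*a - 20)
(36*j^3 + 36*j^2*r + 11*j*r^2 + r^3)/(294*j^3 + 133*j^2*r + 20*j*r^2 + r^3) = (6*j^2 + 5*j*r + r^2)/(49*j^2 + 14*j*r + r^2)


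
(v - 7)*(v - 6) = v^2 - 13*v + 42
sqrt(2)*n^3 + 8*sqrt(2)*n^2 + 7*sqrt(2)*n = n*(n + 7)*(sqrt(2)*n + sqrt(2))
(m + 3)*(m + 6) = m^2 + 9*m + 18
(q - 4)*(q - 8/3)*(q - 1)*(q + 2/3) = q^4 - 7*q^3 + 110*q^2/9 + 8*q/9 - 64/9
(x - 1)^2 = x^2 - 2*x + 1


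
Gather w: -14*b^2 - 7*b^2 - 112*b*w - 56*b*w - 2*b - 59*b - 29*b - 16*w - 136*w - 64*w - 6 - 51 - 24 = -21*b^2 - 90*b + w*(-168*b - 216) - 81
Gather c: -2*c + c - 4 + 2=-c - 2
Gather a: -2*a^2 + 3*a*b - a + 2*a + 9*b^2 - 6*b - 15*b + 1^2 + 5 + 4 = -2*a^2 + a*(3*b + 1) + 9*b^2 - 21*b + 10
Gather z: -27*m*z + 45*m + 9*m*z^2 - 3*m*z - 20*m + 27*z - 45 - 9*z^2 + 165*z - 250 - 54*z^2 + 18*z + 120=25*m + z^2*(9*m - 63) + z*(210 - 30*m) - 175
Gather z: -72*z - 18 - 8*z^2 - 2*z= -8*z^2 - 74*z - 18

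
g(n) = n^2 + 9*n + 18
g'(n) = 2*n + 9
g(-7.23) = 5.20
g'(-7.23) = -5.46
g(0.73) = 25.10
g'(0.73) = 10.46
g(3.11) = 55.66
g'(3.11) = 15.22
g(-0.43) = 14.31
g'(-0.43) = 8.14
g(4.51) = 78.93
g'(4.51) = 18.02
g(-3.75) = -1.69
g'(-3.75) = 1.50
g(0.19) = 19.75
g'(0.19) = 9.38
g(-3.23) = -0.64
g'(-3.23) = 2.54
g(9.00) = 180.00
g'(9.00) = 27.00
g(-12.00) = 54.00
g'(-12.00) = -15.00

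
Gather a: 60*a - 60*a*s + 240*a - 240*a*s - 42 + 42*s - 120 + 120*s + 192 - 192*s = a*(300 - 300*s) - 30*s + 30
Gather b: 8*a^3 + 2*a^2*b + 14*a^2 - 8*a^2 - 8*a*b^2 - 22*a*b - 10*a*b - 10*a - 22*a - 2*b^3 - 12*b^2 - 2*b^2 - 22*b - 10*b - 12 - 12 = 8*a^3 + 6*a^2 - 32*a - 2*b^3 + b^2*(-8*a - 14) + b*(2*a^2 - 32*a - 32) - 24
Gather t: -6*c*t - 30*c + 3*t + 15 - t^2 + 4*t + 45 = -30*c - t^2 + t*(7 - 6*c) + 60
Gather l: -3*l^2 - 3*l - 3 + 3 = -3*l^2 - 3*l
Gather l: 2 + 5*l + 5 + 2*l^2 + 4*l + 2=2*l^2 + 9*l + 9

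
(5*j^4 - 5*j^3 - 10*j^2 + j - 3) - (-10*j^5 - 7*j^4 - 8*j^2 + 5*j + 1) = 10*j^5 + 12*j^4 - 5*j^3 - 2*j^2 - 4*j - 4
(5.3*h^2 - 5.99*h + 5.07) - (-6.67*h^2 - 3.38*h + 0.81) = 11.97*h^2 - 2.61*h + 4.26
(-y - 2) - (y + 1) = -2*y - 3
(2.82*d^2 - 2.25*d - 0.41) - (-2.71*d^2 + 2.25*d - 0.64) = 5.53*d^2 - 4.5*d + 0.23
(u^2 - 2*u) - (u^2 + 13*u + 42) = -15*u - 42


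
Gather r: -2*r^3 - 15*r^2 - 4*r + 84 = -2*r^3 - 15*r^2 - 4*r + 84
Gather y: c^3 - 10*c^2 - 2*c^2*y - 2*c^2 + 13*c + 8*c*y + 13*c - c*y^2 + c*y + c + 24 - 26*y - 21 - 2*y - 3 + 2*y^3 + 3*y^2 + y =c^3 - 12*c^2 + 27*c + 2*y^3 + y^2*(3 - c) + y*(-2*c^2 + 9*c - 27)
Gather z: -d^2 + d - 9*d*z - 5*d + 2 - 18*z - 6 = -d^2 - 4*d + z*(-9*d - 18) - 4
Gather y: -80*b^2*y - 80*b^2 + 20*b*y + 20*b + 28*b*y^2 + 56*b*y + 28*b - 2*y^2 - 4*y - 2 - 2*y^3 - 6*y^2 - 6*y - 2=-80*b^2 + 48*b - 2*y^3 + y^2*(28*b - 8) + y*(-80*b^2 + 76*b - 10) - 4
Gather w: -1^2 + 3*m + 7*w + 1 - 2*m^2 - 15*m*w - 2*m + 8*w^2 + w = -2*m^2 + m + 8*w^2 + w*(8 - 15*m)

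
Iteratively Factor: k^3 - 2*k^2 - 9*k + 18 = (k - 3)*(k^2 + k - 6) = (k - 3)*(k - 2)*(k + 3)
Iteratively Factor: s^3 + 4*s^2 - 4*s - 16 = (s + 2)*(s^2 + 2*s - 8) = (s + 2)*(s + 4)*(s - 2)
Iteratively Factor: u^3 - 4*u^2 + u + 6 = (u - 3)*(u^2 - u - 2) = (u - 3)*(u - 2)*(u + 1)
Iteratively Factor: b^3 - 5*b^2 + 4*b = (b - 4)*(b^2 - b) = b*(b - 4)*(b - 1)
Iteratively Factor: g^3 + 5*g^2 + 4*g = (g + 4)*(g^2 + g) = g*(g + 4)*(g + 1)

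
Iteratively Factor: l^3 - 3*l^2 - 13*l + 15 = (l - 5)*(l^2 + 2*l - 3) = (l - 5)*(l + 3)*(l - 1)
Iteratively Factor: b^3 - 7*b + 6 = (b + 3)*(b^2 - 3*b + 2) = (b - 1)*(b + 3)*(b - 2)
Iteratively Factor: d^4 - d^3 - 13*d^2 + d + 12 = (d - 4)*(d^3 + 3*d^2 - d - 3) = (d - 4)*(d + 1)*(d^2 + 2*d - 3) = (d - 4)*(d - 1)*(d + 1)*(d + 3)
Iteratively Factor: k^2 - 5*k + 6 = (k - 3)*(k - 2)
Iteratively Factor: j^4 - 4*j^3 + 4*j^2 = (j)*(j^3 - 4*j^2 + 4*j) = j^2*(j^2 - 4*j + 4) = j^2*(j - 2)*(j - 2)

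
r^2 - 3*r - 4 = (r - 4)*(r + 1)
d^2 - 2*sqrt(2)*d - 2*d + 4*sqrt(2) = (d - 2)*(d - 2*sqrt(2))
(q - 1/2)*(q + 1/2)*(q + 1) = q^3 + q^2 - q/4 - 1/4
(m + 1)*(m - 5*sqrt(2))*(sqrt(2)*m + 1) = sqrt(2)*m^3 - 9*m^2 + sqrt(2)*m^2 - 9*m - 5*sqrt(2)*m - 5*sqrt(2)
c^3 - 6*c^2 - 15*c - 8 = (c - 8)*(c + 1)^2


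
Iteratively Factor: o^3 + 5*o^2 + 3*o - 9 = (o + 3)*(o^2 + 2*o - 3) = (o - 1)*(o + 3)*(o + 3)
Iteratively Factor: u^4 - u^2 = (u - 1)*(u^3 + u^2) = u*(u - 1)*(u^2 + u) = u*(u - 1)*(u + 1)*(u)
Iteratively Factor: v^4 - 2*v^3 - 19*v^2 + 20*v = (v + 4)*(v^3 - 6*v^2 + 5*v) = v*(v + 4)*(v^2 - 6*v + 5) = v*(v - 1)*(v + 4)*(v - 5)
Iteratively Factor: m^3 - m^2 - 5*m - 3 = (m + 1)*(m^2 - 2*m - 3) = (m + 1)^2*(m - 3)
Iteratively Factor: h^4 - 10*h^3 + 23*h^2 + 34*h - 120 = (h - 5)*(h^3 - 5*h^2 - 2*h + 24) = (h - 5)*(h - 4)*(h^2 - h - 6) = (h - 5)*(h - 4)*(h - 3)*(h + 2)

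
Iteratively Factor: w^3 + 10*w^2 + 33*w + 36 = (w + 3)*(w^2 + 7*w + 12) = (w + 3)*(w + 4)*(w + 3)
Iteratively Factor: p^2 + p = (p)*(p + 1)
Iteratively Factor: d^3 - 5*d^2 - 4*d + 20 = (d - 2)*(d^2 - 3*d - 10) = (d - 2)*(d + 2)*(d - 5)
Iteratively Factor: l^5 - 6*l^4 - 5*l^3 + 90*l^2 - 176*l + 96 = (l - 4)*(l^4 - 2*l^3 - 13*l^2 + 38*l - 24) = (l - 4)*(l - 1)*(l^3 - l^2 - 14*l + 24) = (l - 4)*(l - 3)*(l - 1)*(l^2 + 2*l - 8) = (l - 4)*(l - 3)*(l - 1)*(l + 4)*(l - 2)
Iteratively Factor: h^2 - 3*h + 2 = (h - 2)*(h - 1)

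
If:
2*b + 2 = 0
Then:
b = -1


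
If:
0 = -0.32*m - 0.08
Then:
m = -0.25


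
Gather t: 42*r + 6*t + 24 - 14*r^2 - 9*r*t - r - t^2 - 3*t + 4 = -14*r^2 + 41*r - t^2 + t*(3 - 9*r) + 28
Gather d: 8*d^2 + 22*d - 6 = 8*d^2 + 22*d - 6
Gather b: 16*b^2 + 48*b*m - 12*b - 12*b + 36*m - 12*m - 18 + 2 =16*b^2 + b*(48*m - 24) + 24*m - 16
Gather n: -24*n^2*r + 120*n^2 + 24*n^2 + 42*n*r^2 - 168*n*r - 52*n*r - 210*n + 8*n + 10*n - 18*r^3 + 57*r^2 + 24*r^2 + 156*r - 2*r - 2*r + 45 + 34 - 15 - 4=n^2*(144 - 24*r) + n*(42*r^2 - 220*r - 192) - 18*r^3 + 81*r^2 + 152*r + 60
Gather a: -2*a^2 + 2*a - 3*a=-2*a^2 - a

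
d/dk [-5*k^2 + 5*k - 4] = 5 - 10*k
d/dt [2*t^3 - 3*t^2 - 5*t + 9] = 6*t^2 - 6*t - 5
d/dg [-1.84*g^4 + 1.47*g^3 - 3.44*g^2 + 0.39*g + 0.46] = -7.36*g^3 + 4.41*g^2 - 6.88*g + 0.39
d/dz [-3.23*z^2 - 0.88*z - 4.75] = -6.46*z - 0.88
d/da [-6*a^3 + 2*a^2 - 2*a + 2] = -18*a^2 + 4*a - 2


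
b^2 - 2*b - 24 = (b - 6)*(b + 4)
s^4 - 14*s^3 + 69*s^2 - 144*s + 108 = (s - 6)*(s - 3)^2*(s - 2)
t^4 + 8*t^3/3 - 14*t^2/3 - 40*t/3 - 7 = (t - 7/3)*(t + 1)^2*(t + 3)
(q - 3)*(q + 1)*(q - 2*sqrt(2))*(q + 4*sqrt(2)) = q^4 - 2*q^3 + 2*sqrt(2)*q^3 - 19*q^2 - 4*sqrt(2)*q^2 - 6*sqrt(2)*q + 32*q + 48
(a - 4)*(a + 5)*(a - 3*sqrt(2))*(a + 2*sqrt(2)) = a^4 - sqrt(2)*a^3 + a^3 - 32*a^2 - sqrt(2)*a^2 - 12*a + 20*sqrt(2)*a + 240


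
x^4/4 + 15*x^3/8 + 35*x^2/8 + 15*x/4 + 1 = (x/4 + 1)*(x + 1/2)*(x + 1)*(x + 2)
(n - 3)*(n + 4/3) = n^2 - 5*n/3 - 4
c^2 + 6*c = c*(c + 6)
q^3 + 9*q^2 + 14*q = q*(q + 2)*(q + 7)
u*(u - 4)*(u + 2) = u^3 - 2*u^2 - 8*u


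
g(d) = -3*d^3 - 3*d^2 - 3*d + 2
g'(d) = -9*d^2 - 6*d - 3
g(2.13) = -46.99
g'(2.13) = -56.61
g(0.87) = -4.86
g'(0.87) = -15.03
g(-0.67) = 3.57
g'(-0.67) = -3.02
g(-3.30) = 87.04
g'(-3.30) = -81.21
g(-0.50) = 3.12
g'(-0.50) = -2.25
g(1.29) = -13.30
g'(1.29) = -25.72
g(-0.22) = 2.55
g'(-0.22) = -2.12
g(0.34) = 0.52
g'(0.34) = -6.08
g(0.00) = 2.00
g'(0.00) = -3.00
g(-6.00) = 560.00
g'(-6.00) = -291.00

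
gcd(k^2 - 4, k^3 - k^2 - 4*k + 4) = k^2 - 4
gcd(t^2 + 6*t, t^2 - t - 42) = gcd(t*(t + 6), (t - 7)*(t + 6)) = t + 6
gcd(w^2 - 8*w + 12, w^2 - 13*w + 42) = w - 6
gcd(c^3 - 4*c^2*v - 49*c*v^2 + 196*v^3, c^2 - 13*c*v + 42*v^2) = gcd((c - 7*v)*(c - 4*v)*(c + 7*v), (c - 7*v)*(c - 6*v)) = -c + 7*v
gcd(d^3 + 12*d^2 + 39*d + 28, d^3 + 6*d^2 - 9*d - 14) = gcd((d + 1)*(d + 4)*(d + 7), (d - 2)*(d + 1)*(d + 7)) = d^2 + 8*d + 7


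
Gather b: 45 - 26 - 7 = 12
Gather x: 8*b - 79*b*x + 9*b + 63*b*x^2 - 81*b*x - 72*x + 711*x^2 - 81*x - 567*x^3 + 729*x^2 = 17*b - 567*x^3 + x^2*(63*b + 1440) + x*(-160*b - 153)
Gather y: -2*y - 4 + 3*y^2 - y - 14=3*y^2 - 3*y - 18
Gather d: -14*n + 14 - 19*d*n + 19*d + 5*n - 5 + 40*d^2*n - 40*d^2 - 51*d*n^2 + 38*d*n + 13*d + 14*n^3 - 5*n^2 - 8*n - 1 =d^2*(40*n - 40) + d*(-51*n^2 + 19*n + 32) + 14*n^3 - 5*n^2 - 17*n + 8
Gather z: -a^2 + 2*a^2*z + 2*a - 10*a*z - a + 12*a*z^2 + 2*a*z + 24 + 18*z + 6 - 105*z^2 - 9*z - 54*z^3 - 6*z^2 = -a^2 + a - 54*z^3 + z^2*(12*a - 111) + z*(2*a^2 - 8*a + 9) + 30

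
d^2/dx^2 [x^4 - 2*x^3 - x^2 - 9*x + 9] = 12*x^2 - 12*x - 2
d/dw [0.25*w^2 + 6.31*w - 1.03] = 0.5*w + 6.31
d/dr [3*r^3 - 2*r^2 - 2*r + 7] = 9*r^2 - 4*r - 2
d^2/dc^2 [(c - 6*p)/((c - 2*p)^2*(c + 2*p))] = 2*(3*c^3 - 30*c^2*p - 28*c*p^2 - 40*p^3)/(c^7 - 2*c^6*p - 12*c^5*p^2 + 24*c^4*p^3 + 48*c^3*p^4 - 96*c^2*p^5 - 64*c*p^6 + 128*p^7)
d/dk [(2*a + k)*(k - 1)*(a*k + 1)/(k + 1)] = (-(2*a + k)*(k - 1)*(a*k + 1) + (k + 1)*(a*(2*a + k)*(k - 1) + (2*a + k)*(a*k + 1) + (k - 1)*(a*k + 1)))/(k + 1)^2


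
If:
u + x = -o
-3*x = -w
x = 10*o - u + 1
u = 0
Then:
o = -1/11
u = 0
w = 3/11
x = 1/11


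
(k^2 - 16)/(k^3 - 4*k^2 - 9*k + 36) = (k + 4)/(k^2 - 9)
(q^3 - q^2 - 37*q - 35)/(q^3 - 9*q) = (q^3 - q^2 - 37*q - 35)/(q*(q^2 - 9))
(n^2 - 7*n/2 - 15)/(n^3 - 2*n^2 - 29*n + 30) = (n + 5/2)/(n^2 + 4*n - 5)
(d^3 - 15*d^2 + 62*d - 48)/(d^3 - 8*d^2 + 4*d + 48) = (d^2 - 9*d + 8)/(d^2 - 2*d - 8)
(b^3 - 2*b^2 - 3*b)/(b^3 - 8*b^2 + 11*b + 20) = b*(b - 3)/(b^2 - 9*b + 20)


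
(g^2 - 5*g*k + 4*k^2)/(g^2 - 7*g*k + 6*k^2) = (g - 4*k)/(g - 6*k)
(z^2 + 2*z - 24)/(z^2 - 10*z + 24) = (z + 6)/(z - 6)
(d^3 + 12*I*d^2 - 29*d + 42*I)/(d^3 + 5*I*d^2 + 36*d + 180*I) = (d^2 + 6*I*d + 7)/(d^2 - I*d + 30)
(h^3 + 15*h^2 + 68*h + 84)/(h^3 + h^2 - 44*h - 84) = (h + 7)/(h - 7)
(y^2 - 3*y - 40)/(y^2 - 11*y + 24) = (y + 5)/(y - 3)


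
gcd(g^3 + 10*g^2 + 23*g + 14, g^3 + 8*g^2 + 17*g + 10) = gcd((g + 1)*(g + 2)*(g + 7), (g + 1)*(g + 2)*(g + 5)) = g^2 + 3*g + 2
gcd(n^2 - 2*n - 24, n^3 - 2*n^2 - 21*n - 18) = n - 6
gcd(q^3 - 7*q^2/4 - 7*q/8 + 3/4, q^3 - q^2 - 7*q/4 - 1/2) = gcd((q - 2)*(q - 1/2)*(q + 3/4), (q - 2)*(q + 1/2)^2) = q - 2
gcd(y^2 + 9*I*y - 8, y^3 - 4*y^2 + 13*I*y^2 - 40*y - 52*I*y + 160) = y + 8*I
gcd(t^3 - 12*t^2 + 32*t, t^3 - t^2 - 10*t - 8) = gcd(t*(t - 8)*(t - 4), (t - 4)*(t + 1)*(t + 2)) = t - 4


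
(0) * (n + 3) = 0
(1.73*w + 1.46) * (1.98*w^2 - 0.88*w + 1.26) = 3.4254*w^3 + 1.3684*w^2 + 0.895*w + 1.8396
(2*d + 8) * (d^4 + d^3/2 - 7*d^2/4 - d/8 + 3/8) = 2*d^5 + 9*d^4 + d^3/2 - 57*d^2/4 - d/4 + 3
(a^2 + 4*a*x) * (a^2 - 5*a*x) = a^4 - a^3*x - 20*a^2*x^2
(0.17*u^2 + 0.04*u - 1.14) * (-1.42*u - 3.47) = -0.2414*u^3 - 0.6467*u^2 + 1.48*u + 3.9558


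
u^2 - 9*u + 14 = (u - 7)*(u - 2)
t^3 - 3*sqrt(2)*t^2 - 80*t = t*(t - 8*sqrt(2))*(t + 5*sqrt(2))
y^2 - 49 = (y - 7)*(y + 7)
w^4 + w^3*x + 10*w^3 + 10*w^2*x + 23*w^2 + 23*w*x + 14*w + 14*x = (w + 1)*(w + 2)*(w + 7)*(w + x)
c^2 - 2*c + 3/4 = (c - 3/2)*(c - 1/2)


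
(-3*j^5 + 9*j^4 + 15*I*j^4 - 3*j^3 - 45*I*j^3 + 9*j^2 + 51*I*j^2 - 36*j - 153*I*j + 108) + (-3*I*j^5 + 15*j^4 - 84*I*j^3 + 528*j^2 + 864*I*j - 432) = -3*j^5 - 3*I*j^5 + 24*j^4 + 15*I*j^4 - 3*j^3 - 129*I*j^3 + 537*j^2 + 51*I*j^2 - 36*j + 711*I*j - 324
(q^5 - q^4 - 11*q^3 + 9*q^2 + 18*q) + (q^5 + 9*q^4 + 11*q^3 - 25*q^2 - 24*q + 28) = 2*q^5 + 8*q^4 - 16*q^2 - 6*q + 28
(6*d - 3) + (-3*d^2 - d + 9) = -3*d^2 + 5*d + 6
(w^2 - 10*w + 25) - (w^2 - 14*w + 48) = 4*w - 23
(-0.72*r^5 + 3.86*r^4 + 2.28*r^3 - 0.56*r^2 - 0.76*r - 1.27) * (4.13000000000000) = -2.9736*r^5 + 15.9418*r^4 + 9.4164*r^3 - 2.3128*r^2 - 3.1388*r - 5.2451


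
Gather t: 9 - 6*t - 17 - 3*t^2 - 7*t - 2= -3*t^2 - 13*t - 10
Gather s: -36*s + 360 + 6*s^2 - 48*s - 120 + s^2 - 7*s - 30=7*s^2 - 91*s + 210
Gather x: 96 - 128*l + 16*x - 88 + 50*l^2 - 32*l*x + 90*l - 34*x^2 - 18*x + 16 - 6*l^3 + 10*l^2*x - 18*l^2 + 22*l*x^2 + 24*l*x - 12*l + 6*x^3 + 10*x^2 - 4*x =-6*l^3 + 32*l^2 - 50*l + 6*x^3 + x^2*(22*l - 24) + x*(10*l^2 - 8*l - 6) + 24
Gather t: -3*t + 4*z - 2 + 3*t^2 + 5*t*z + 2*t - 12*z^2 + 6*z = 3*t^2 + t*(5*z - 1) - 12*z^2 + 10*z - 2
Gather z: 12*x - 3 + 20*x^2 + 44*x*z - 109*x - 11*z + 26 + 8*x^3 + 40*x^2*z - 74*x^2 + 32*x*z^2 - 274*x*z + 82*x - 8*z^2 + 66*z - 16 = 8*x^3 - 54*x^2 - 15*x + z^2*(32*x - 8) + z*(40*x^2 - 230*x + 55) + 7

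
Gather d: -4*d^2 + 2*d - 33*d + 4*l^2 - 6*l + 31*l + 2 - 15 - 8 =-4*d^2 - 31*d + 4*l^2 + 25*l - 21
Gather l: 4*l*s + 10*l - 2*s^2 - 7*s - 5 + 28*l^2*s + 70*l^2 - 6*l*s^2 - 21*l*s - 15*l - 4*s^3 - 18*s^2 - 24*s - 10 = l^2*(28*s + 70) + l*(-6*s^2 - 17*s - 5) - 4*s^3 - 20*s^2 - 31*s - 15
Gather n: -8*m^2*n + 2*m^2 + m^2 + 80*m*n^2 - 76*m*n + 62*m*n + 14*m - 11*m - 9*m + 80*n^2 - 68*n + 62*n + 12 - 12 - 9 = 3*m^2 - 6*m + n^2*(80*m + 80) + n*(-8*m^2 - 14*m - 6) - 9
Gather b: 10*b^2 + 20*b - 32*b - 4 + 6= 10*b^2 - 12*b + 2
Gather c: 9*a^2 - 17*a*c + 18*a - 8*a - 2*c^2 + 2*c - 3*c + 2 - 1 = 9*a^2 + 10*a - 2*c^2 + c*(-17*a - 1) + 1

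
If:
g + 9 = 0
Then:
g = -9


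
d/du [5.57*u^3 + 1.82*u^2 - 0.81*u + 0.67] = 16.71*u^2 + 3.64*u - 0.81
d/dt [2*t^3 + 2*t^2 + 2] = 2*t*(3*t + 2)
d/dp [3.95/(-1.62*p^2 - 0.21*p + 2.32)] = (12.798*p + 0.8295)/(1.62*p^2 + 0.21*p - 2.32)^2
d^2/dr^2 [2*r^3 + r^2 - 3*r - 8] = 12*r + 2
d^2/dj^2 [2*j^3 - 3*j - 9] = 12*j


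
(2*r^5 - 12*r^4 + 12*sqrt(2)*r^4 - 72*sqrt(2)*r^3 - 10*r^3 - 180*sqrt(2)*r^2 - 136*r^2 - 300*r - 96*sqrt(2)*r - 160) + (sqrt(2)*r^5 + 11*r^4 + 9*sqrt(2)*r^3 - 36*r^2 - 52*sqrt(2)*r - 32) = sqrt(2)*r^5 + 2*r^5 - r^4 + 12*sqrt(2)*r^4 - 63*sqrt(2)*r^3 - 10*r^3 - 180*sqrt(2)*r^2 - 172*r^2 - 300*r - 148*sqrt(2)*r - 192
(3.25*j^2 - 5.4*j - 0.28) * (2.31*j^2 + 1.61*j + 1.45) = 7.5075*j^4 - 7.2415*j^3 - 4.6283*j^2 - 8.2808*j - 0.406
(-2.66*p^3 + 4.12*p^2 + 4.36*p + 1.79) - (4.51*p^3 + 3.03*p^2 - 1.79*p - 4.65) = -7.17*p^3 + 1.09*p^2 + 6.15*p + 6.44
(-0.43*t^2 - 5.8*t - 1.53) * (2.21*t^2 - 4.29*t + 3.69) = -0.9503*t^4 - 10.9733*t^3 + 19.914*t^2 - 14.8383*t - 5.6457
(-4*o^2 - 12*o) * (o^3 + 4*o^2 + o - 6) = -4*o^5 - 28*o^4 - 52*o^3 + 12*o^2 + 72*o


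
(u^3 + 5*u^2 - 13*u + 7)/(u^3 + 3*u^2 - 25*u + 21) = (u - 1)/(u - 3)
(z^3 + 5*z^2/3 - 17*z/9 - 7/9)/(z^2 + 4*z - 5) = (9*z^2 + 24*z + 7)/(9*(z + 5))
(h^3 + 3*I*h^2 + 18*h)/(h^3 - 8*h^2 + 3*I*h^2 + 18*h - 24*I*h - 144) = h/(h - 8)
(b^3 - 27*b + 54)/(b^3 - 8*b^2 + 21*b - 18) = (b + 6)/(b - 2)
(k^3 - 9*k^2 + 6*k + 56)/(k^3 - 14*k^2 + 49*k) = (k^2 - 2*k - 8)/(k*(k - 7))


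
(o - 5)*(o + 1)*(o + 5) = o^3 + o^2 - 25*o - 25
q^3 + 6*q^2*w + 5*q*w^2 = q*(q + w)*(q + 5*w)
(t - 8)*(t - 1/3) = t^2 - 25*t/3 + 8/3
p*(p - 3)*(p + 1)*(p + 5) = p^4 + 3*p^3 - 13*p^2 - 15*p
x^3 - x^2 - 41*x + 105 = (x - 5)*(x - 3)*(x + 7)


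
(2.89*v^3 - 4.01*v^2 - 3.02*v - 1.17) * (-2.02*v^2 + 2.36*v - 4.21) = -5.8378*v^5 + 14.9206*v^4 - 15.5301*v^3 + 12.1183*v^2 + 9.953*v + 4.9257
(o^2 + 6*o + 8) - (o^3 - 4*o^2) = -o^3 + 5*o^2 + 6*o + 8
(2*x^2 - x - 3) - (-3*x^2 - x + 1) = 5*x^2 - 4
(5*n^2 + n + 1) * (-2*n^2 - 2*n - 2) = -10*n^4 - 12*n^3 - 14*n^2 - 4*n - 2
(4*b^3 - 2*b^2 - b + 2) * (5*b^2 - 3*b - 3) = 20*b^5 - 22*b^4 - 11*b^3 + 19*b^2 - 3*b - 6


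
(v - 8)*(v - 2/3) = v^2 - 26*v/3 + 16/3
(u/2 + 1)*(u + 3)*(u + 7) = u^3/2 + 6*u^2 + 41*u/2 + 21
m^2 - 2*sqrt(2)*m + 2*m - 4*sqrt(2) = (m + 2)*(m - 2*sqrt(2))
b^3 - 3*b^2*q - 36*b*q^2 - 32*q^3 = (b - 8*q)*(b + q)*(b + 4*q)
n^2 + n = n*(n + 1)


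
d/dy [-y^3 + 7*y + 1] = 7 - 3*y^2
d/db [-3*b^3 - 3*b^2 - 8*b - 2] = -9*b^2 - 6*b - 8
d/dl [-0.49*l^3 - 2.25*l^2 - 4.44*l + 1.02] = -1.47*l^2 - 4.5*l - 4.44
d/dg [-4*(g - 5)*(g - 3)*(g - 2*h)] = -12*g^2 + 16*g*h + 64*g - 64*h - 60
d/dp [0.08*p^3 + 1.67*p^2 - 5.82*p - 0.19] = 0.24*p^2 + 3.34*p - 5.82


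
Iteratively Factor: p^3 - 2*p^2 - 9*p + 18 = (p - 3)*(p^2 + p - 6) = (p - 3)*(p - 2)*(p + 3)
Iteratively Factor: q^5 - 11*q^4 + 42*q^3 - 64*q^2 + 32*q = (q - 1)*(q^4 - 10*q^3 + 32*q^2 - 32*q) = (q - 2)*(q - 1)*(q^3 - 8*q^2 + 16*q) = (q - 4)*(q - 2)*(q - 1)*(q^2 - 4*q) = q*(q - 4)*(q - 2)*(q - 1)*(q - 4)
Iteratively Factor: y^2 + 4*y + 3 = (y + 3)*(y + 1)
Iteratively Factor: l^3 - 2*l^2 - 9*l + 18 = (l - 3)*(l^2 + l - 6) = (l - 3)*(l - 2)*(l + 3)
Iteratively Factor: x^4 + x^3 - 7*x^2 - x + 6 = (x - 2)*(x^3 + 3*x^2 - x - 3) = (x - 2)*(x - 1)*(x^2 + 4*x + 3) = (x - 2)*(x - 1)*(x + 1)*(x + 3)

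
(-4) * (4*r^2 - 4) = 16 - 16*r^2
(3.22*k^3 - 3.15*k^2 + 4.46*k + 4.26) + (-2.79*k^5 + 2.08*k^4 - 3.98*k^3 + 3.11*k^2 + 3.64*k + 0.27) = -2.79*k^5 + 2.08*k^4 - 0.76*k^3 - 0.04*k^2 + 8.1*k + 4.53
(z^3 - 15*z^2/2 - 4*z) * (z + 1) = z^4 - 13*z^3/2 - 23*z^2/2 - 4*z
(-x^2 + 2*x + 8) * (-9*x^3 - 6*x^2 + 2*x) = 9*x^5 - 12*x^4 - 86*x^3 - 44*x^2 + 16*x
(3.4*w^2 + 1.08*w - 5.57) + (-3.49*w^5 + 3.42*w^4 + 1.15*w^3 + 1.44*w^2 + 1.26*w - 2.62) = -3.49*w^5 + 3.42*w^4 + 1.15*w^3 + 4.84*w^2 + 2.34*w - 8.19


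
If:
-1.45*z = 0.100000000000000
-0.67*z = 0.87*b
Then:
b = 0.05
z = -0.07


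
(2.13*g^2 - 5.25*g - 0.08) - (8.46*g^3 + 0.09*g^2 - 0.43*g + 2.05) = -8.46*g^3 + 2.04*g^2 - 4.82*g - 2.13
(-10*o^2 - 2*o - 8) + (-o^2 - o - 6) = -11*o^2 - 3*o - 14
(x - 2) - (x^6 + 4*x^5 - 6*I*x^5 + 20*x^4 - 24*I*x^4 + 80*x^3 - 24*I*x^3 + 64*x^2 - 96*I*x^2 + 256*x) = -x^6 - 4*x^5 + 6*I*x^5 - 20*x^4 + 24*I*x^4 - 80*x^3 + 24*I*x^3 - 64*x^2 + 96*I*x^2 - 255*x - 2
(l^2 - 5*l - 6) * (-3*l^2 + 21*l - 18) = -3*l^4 + 36*l^3 - 105*l^2 - 36*l + 108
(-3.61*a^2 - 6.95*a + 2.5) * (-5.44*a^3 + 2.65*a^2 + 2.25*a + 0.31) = 19.6384*a^5 + 28.2415*a^4 - 40.14*a^3 - 10.1316*a^2 + 3.4705*a + 0.775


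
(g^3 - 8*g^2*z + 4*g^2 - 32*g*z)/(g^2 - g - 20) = g*(g - 8*z)/(g - 5)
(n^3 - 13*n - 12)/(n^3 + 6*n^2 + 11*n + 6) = (n - 4)/(n + 2)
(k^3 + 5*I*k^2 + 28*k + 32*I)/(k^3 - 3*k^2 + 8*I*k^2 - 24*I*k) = (k^2 - 3*I*k + 4)/(k*(k - 3))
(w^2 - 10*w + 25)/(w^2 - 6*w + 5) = (w - 5)/(w - 1)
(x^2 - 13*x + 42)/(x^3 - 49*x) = (x - 6)/(x*(x + 7))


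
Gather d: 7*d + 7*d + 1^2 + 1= 14*d + 2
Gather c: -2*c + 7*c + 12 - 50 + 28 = 5*c - 10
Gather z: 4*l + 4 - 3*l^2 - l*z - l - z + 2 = -3*l^2 + 3*l + z*(-l - 1) + 6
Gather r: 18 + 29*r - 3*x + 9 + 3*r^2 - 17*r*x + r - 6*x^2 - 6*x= 3*r^2 + r*(30 - 17*x) - 6*x^2 - 9*x + 27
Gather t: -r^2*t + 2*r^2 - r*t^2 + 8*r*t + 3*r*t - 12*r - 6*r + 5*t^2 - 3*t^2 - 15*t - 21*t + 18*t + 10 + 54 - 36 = 2*r^2 - 18*r + t^2*(2 - r) + t*(-r^2 + 11*r - 18) + 28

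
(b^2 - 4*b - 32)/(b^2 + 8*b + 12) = (b^2 - 4*b - 32)/(b^2 + 8*b + 12)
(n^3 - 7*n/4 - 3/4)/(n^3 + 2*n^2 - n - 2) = (n^2 - n - 3/4)/(n^2 + n - 2)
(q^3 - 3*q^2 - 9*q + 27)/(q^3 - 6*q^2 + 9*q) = (q + 3)/q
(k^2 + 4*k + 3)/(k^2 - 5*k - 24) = (k + 1)/(k - 8)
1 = 1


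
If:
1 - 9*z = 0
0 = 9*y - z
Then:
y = 1/81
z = 1/9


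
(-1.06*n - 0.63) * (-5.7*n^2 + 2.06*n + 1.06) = 6.042*n^3 + 1.4074*n^2 - 2.4214*n - 0.6678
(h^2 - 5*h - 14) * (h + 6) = h^3 + h^2 - 44*h - 84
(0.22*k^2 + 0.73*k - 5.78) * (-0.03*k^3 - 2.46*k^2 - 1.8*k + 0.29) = -0.0066*k^5 - 0.5631*k^4 - 2.0184*k^3 + 12.9686*k^2 + 10.6157*k - 1.6762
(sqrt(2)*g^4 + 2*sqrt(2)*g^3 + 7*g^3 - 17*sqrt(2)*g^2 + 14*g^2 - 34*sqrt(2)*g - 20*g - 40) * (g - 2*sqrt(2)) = sqrt(2)*g^5 + 2*sqrt(2)*g^4 + 3*g^4 - 31*sqrt(2)*g^3 + 6*g^3 - 62*sqrt(2)*g^2 + 48*g^2 + 40*sqrt(2)*g + 96*g + 80*sqrt(2)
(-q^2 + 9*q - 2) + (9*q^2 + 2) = 8*q^2 + 9*q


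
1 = 1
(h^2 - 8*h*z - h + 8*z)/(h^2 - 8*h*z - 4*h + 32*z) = (h - 1)/(h - 4)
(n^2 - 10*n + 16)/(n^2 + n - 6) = (n - 8)/(n + 3)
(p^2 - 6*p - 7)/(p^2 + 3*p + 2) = (p - 7)/(p + 2)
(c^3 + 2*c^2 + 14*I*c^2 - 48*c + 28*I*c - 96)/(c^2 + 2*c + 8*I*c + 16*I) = c + 6*I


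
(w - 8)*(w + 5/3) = w^2 - 19*w/3 - 40/3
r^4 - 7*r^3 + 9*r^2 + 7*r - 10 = (r - 5)*(r - 2)*(r - 1)*(r + 1)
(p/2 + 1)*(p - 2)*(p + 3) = p^3/2 + 3*p^2/2 - 2*p - 6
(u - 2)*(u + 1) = u^2 - u - 2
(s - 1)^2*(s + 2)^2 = s^4 + 2*s^3 - 3*s^2 - 4*s + 4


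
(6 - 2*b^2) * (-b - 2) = 2*b^3 + 4*b^2 - 6*b - 12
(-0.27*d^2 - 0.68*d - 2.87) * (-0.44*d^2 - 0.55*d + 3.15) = 0.1188*d^4 + 0.4477*d^3 + 0.7863*d^2 - 0.5635*d - 9.0405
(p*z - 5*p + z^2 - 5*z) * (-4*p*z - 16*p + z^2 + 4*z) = -4*p^2*z^2 + 4*p^2*z + 80*p^2 - 3*p*z^3 + 3*p*z^2 + 60*p*z + z^4 - z^3 - 20*z^2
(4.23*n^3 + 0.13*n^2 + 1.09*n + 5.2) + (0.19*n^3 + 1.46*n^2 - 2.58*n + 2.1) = 4.42*n^3 + 1.59*n^2 - 1.49*n + 7.3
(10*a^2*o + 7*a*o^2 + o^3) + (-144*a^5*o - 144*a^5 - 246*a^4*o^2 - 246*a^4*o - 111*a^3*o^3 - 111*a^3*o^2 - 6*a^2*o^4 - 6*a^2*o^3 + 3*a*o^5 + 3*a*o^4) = -144*a^5*o - 144*a^5 - 246*a^4*o^2 - 246*a^4*o - 111*a^3*o^3 - 111*a^3*o^2 - 6*a^2*o^4 - 6*a^2*o^3 + 10*a^2*o + 3*a*o^5 + 3*a*o^4 + 7*a*o^2 + o^3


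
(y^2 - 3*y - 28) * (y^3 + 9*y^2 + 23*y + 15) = y^5 + 6*y^4 - 32*y^3 - 306*y^2 - 689*y - 420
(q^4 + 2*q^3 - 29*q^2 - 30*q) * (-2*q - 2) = -2*q^5 - 6*q^4 + 54*q^3 + 118*q^2 + 60*q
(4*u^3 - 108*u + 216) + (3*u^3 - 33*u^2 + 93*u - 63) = 7*u^3 - 33*u^2 - 15*u + 153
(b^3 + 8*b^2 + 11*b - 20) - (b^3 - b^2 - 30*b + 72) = 9*b^2 + 41*b - 92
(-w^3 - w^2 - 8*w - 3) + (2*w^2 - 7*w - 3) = -w^3 + w^2 - 15*w - 6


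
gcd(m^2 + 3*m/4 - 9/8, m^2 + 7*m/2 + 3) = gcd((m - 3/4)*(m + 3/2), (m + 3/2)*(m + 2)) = m + 3/2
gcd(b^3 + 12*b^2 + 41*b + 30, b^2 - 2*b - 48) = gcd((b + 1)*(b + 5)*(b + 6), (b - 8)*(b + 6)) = b + 6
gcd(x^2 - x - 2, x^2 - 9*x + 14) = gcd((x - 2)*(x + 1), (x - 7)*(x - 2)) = x - 2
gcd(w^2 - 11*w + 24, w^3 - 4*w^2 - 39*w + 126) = w - 3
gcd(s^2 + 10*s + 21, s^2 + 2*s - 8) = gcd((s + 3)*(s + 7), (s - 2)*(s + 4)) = 1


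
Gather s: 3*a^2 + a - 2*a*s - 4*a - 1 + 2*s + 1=3*a^2 - 3*a + s*(2 - 2*a)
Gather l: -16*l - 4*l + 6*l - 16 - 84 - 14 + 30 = -14*l - 84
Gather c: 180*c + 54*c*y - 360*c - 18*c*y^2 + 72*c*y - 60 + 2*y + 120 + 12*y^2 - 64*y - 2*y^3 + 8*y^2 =c*(-18*y^2 + 126*y - 180) - 2*y^3 + 20*y^2 - 62*y + 60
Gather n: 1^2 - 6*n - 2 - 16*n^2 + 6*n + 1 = -16*n^2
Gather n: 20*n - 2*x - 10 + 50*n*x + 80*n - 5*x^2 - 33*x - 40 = n*(50*x + 100) - 5*x^2 - 35*x - 50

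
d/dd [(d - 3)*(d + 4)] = 2*d + 1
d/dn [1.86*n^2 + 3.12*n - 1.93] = 3.72*n + 3.12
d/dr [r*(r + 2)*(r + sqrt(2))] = r*(r + 2) + r*(r + sqrt(2)) + (r + 2)*(r + sqrt(2))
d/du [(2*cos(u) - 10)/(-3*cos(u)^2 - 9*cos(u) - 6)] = 2*(sin(u)^2 + 10*cos(u) + 16)*sin(u)/(3*(cos(u)^2 + 3*cos(u) + 2)^2)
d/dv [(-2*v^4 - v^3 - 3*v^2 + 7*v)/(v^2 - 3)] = (-4*v^5 - v^4 + 24*v^3 + 2*v^2 + 18*v - 21)/(v^4 - 6*v^2 + 9)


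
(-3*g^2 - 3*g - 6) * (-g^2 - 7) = 3*g^4 + 3*g^3 + 27*g^2 + 21*g + 42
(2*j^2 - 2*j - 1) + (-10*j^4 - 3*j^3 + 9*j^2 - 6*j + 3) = -10*j^4 - 3*j^3 + 11*j^2 - 8*j + 2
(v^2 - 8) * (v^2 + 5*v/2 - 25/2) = v^4 + 5*v^3/2 - 41*v^2/2 - 20*v + 100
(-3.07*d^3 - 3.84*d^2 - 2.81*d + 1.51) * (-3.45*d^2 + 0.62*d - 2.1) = 10.5915*d^5 + 11.3446*d^4 + 13.7607*d^3 + 1.1123*d^2 + 6.8372*d - 3.171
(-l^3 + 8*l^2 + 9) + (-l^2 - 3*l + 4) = -l^3 + 7*l^2 - 3*l + 13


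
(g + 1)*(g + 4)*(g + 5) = g^3 + 10*g^2 + 29*g + 20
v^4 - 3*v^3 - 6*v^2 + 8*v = v*(v - 4)*(v - 1)*(v + 2)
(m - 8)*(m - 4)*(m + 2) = m^3 - 10*m^2 + 8*m + 64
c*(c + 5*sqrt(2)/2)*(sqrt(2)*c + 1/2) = sqrt(2)*c^3 + 11*c^2/2 + 5*sqrt(2)*c/4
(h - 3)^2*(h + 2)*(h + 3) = h^4 - h^3 - 15*h^2 + 9*h + 54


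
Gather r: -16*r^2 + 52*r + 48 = -16*r^2 + 52*r + 48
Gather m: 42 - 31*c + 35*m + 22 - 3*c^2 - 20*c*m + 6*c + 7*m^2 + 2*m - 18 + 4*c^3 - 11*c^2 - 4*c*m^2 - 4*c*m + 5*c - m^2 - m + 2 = 4*c^3 - 14*c^2 - 20*c + m^2*(6 - 4*c) + m*(36 - 24*c) + 48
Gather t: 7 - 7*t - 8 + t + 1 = -6*t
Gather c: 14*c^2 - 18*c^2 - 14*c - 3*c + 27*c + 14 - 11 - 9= -4*c^2 + 10*c - 6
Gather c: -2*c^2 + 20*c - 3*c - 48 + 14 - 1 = -2*c^2 + 17*c - 35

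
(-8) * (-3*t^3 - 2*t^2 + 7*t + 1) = 24*t^3 + 16*t^2 - 56*t - 8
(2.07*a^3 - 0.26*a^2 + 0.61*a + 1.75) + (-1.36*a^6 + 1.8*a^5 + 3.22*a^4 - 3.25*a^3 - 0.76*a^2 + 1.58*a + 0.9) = -1.36*a^6 + 1.8*a^5 + 3.22*a^4 - 1.18*a^3 - 1.02*a^2 + 2.19*a + 2.65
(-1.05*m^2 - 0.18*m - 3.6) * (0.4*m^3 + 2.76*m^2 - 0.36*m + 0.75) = -0.42*m^5 - 2.97*m^4 - 1.5588*m^3 - 10.6587*m^2 + 1.161*m - 2.7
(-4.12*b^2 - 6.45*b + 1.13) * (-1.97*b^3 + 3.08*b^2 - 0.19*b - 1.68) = 8.1164*b^5 + 0.0168999999999997*b^4 - 21.3093*b^3 + 11.6275*b^2 + 10.6213*b - 1.8984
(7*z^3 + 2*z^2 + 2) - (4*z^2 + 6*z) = 7*z^3 - 2*z^2 - 6*z + 2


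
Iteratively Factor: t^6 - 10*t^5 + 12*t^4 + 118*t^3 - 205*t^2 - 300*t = (t + 1)*(t^5 - 11*t^4 + 23*t^3 + 95*t^2 - 300*t) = (t - 5)*(t + 1)*(t^4 - 6*t^3 - 7*t^2 + 60*t) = (t - 5)*(t + 1)*(t + 3)*(t^3 - 9*t^2 + 20*t) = (t - 5)*(t - 4)*(t + 1)*(t + 3)*(t^2 - 5*t) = t*(t - 5)*(t - 4)*(t + 1)*(t + 3)*(t - 5)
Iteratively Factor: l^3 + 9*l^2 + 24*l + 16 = (l + 1)*(l^2 + 8*l + 16) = (l + 1)*(l + 4)*(l + 4)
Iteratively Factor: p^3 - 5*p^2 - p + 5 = (p + 1)*(p^2 - 6*p + 5) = (p - 1)*(p + 1)*(p - 5)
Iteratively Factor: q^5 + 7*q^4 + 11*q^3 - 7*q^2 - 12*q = (q + 3)*(q^4 + 4*q^3 - q^2 - 4*q) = (q - 1)*(q + 3)*(q^3 + 5*q^2 + 4*q) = (q - 1)*(q + 1)*(q + 3)*(q^2 + 4*q) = q*(q - 1)*(q + 1)*(q + 3)*(q + 4)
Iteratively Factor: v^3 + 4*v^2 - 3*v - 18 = (v + 3)*(v^2 + v - 6) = (v + 3)^2*(v - 2)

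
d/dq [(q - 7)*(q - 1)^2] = 3*(q - 5)*(q - 1)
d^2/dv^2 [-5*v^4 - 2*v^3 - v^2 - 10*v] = -60*v^2 - 12*v - 2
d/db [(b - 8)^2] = 2*b - 16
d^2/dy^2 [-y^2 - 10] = -2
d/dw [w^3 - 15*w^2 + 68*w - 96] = 3*w^2 - 30*w + 68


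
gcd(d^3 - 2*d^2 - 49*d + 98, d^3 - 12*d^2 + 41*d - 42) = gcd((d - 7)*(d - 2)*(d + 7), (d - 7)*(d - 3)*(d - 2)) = d^2 - 9*d + 14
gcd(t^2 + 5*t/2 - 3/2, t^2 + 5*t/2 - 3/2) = t^2 + 5*t/2 - 3/2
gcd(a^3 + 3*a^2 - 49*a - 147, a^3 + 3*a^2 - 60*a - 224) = a + 7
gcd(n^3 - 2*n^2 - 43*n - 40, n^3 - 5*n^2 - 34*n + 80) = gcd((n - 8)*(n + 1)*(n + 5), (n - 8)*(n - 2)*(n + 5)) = n^2 - 3*n - 40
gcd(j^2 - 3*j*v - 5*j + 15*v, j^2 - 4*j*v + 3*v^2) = -j + 3*v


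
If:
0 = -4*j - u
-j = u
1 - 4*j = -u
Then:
No Solution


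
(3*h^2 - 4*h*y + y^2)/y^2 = 3*h^2/y^2 - 4*h/y + 1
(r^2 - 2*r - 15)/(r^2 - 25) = (r + 3)/(r + 5)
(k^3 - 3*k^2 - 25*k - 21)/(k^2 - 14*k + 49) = (k^2 + 4*k + 3)/(k - 7)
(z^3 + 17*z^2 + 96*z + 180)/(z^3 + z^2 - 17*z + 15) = (z^2 + 12*z + 36)/(z^2 - 4*z + 3)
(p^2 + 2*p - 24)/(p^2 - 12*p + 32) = (p + 6)/(p - 8)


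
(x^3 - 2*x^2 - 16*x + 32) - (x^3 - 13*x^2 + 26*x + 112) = 11*x^2 - 42*x - 80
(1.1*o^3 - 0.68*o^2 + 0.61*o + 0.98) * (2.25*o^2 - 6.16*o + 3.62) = 2.475*o^5 - 8.306*o^4 + 9.5433*o^3 - 4.0142*o^2 - 3.8286*o + 3.5476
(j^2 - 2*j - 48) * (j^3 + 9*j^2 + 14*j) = j^5 + 7*j^4 - 52*j^3 - 460*j^2 - 672*j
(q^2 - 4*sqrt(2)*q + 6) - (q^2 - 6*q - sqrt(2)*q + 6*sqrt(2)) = -3*sqrt(2)*q + 6*q - 6*sqrt(2) + 6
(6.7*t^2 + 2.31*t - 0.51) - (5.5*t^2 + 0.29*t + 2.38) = 1.2*t^2 + 2.02*t - 2.89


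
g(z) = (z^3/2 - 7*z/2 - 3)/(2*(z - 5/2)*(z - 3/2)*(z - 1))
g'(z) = (3*z^2/2 - 7/2)/(2*(z - 5/2)*(z - 3/2)*(z - 1)) - (z^3/2 - 7*z/2 - 3)/(2*(z - 5/2)*(z - 3/2)*(z - 1)^2) - (z^3/2 - 7*z/2 - 3)/(2*(z - 5/2)*(z - 3/2)^2*(z - 1)) - (z^3/2 - 7*z/2 - 3)/(2*(z - 5/2)^2*(z - 3/2)*(z - 1))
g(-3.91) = 0.06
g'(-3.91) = -0.03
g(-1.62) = -0.01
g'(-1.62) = -0.01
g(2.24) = 10.94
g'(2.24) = 10.03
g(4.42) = 0.64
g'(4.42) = -0.07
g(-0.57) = 0.06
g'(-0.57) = 0.23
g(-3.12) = 0.03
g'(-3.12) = -0.03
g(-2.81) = 0.02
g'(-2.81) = -0.03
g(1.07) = -71.24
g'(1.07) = 781.48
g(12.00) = 0.37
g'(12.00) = -0.01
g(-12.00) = 0.16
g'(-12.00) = -0.00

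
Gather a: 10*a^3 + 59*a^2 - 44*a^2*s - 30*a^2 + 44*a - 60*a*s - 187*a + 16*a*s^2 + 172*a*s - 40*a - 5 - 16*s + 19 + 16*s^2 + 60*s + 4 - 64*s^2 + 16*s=10*a^3 + a^2*(29 - 44*s) + a*(16*s^2 + 112*s - 183) - 48*s^2 + 60*s + 18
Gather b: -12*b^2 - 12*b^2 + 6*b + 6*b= -24*b^2 + 12*b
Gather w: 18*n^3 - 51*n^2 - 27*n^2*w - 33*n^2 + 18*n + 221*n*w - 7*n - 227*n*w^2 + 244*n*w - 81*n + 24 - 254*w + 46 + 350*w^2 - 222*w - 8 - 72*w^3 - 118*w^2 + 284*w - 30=18*n^3 - 84*n^2 - 70*n - 72*w^3 + w^2*(232 - 227*n) + w*(-27*n^2 + 465*n - 192) + 32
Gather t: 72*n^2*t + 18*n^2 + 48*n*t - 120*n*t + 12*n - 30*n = 18*n^2 - 18*n + t*(72*n^2 - 72*n)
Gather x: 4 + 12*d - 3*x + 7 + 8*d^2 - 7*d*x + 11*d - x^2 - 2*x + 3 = 8*d^2 + 23*d - x^2 + x*(-7*d - 5) + 14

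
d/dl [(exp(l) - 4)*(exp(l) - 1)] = (2*exp(l) - 5)*exp(l)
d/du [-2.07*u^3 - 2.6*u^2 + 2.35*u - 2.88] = -6.21*u^2 - 5.2*u + 2.35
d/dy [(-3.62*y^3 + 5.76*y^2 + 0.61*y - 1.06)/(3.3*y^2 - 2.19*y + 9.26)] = (-11.946*y^4 + 15.8556*y^3 - 115.191*y^2 + 113.6712*y + 3.3272)/(10.89*y^4 - 14.454*y^3 + 65.9121*y^2 - 40.5588*y + 85.7476)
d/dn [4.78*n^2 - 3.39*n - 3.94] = 9.56*n - 3.39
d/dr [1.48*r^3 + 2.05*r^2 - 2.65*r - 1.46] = 4.44*r^2 + 4.1*r - 2.65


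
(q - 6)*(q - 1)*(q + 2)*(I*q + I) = I*q^4 - 4*I*q^3 - 13*I*q^2 + 4*I*q + 12*I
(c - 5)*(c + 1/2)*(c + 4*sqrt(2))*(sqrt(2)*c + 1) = sqrt(2)*c^4 - 9*sqrt(2)*c^3/2 + 9*c^3 - 81*c^2/2 + 3*sqrt(2)*c^2/2 - 18*sqrt(2)*c - 45*c/2 - 10*sqrt(2)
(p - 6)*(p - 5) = p^2 - 11*p + 30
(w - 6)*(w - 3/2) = w^2 - 15*w/2 + 9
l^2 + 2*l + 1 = (l + 1)^2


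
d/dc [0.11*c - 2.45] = 0.110000000000000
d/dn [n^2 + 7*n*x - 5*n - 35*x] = 2*n + 7*x - 5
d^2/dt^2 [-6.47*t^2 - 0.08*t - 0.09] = -12.9400000000000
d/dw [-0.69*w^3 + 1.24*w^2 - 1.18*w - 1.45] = -2.07*w^2 + 2.48*w - 1.18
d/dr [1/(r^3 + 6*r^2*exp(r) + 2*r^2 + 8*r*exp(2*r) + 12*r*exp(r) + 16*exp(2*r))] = (-6*r^2*exp(r) - 3*r^2 - 16*r*exp(2*r) - 24*r*exp(r) - 4*r - 40*exp(2*r) - 12*exp(r))/(r^3 + 6*r^2*exp(r) + 2*r^2 + 8*r*exp(2*r) + 12*r*exp(r) + 16*exp(2*r))^2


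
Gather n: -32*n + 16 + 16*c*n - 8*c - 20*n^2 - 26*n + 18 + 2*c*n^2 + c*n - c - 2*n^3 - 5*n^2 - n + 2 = -9*c - 2*n^3 + n^2*(2*c - 25) + n*(17*c - 59) + 36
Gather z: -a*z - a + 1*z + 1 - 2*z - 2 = -a + z*(-a - 1) - 1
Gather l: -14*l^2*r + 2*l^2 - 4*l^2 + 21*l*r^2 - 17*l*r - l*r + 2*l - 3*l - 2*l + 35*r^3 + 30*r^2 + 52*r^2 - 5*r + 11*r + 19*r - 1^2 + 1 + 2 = l^2*(-14*r - 2) + l*(21*r^2 - 18*r - 3) + 35*r^3 + 82*r^2 + 25*r + 2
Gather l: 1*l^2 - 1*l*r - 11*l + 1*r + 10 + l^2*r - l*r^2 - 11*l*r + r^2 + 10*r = l^2*(r + 1) + l*(-r^2 - 12*r - 11) + r^2 + 11*r + 10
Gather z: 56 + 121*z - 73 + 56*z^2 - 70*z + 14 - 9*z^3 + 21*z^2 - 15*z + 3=-9*z^3 + 77*z^2 + 36*z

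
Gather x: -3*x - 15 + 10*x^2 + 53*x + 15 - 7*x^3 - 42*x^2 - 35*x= -7*x^3 - 32*x^2 + 15*x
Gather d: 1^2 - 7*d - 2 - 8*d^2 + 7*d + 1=-8*d^2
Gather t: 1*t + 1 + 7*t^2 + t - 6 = 7*t^2 + 2*t - 5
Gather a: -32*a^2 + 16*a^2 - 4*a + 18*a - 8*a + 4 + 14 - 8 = -16*a^2 + 6*a + 10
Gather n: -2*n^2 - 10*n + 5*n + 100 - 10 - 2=-2*n^2 - 5*n + 88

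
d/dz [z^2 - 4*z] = 2*z - 4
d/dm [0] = 0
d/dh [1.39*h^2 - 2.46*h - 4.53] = 2.78*h - 2.46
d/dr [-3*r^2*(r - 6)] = 9*r*(4 - r)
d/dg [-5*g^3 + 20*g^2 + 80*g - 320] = -15*g^2 + 40*g + 80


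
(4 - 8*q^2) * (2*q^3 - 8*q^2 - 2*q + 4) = -16*q^5 + 64*q^4 + 24*q^3 - 64*q^2 - 8*q + 16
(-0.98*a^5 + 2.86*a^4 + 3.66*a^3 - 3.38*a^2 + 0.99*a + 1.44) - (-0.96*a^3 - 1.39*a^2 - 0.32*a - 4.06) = -0.98*a^5 + 2.86*a^4 + 4.62*a^3 - 1.99*a^2 + 1.31*a + 5.5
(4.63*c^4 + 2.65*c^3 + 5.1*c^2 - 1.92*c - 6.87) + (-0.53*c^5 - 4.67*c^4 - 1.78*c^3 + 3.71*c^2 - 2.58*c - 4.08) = -0.53*c^5 - 0.04*c^4 + 0.87*c^3 + 8.81*c^2 - 4.5*c - 10.95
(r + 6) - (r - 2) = 8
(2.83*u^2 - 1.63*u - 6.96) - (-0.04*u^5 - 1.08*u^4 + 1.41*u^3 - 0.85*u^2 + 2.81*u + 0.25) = 0.04*u^5 + 1.08*u^4 - 1.41*u^3 + 3.68*u^2 - 4.44*u - 7.21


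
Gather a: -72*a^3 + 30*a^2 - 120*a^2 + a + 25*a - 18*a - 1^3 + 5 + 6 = -72*a^3 - 90*a^2 + 8*a + 10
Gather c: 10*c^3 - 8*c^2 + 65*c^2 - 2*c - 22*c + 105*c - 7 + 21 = 10*c^3 + 57*c^2 + 81*c + 14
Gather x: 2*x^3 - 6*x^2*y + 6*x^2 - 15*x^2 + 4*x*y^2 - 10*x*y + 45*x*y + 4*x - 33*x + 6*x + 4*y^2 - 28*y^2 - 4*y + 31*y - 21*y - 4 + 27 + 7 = 2*x^3 + x^2*(-6*y - 9) + x*(4*y^2 + 35*y - 23) - 24*y^2 + 6*y + 30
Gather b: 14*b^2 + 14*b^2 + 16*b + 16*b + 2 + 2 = 28*b^2 + 32*b + 4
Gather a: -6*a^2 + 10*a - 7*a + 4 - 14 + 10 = -6*a^2 + 3*a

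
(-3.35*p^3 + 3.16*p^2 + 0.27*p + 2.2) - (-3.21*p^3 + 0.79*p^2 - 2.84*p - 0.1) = -0.14*p^3 + 2.37*p^2 + 3.11*p + 2.3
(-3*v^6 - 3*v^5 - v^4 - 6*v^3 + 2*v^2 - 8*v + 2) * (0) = 0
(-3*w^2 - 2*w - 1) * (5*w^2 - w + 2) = -15*w^4 - 7*w^3 - 9*w^2 - 3*w - 2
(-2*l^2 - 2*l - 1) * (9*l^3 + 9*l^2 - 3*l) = -18*l^5 - 36*l^4 - 21*l^3 - 3*l^2 + 3*l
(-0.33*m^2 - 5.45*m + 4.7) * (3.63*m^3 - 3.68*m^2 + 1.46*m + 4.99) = -1.1979*m^5 - 18.5691*m^4 + 36.6352*m^3 - 26.8997*m^2 - 20.3335*m + 23.453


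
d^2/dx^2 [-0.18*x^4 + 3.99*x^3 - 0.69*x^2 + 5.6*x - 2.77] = -2.16*x^2 + 23.94*x - 1.38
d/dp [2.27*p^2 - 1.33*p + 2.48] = 4.54*p - 1.33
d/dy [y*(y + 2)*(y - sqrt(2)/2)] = 3*y^2 - sqrt(2)*y + 4*y - sqrt(2)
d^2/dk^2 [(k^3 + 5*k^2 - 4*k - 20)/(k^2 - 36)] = 64*(k^3 + 15*k^2 + 108*k + 180)/(k^6 - 108*k^4 + 3888*k^2 - 46656)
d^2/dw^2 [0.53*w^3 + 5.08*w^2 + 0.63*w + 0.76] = 3.18*w + 10.16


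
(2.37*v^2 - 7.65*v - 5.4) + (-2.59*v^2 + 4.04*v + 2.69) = -0.22*v^2 - 3.61*v - 2.71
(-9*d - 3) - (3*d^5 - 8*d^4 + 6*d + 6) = -3*d^5 + 8*d^4 - 15*d - 9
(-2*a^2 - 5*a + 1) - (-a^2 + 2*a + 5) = -a^2 - 7*a - 4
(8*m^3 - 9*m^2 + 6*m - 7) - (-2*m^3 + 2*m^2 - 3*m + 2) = 10*m^3 - 11*m^2 + 9*m - 9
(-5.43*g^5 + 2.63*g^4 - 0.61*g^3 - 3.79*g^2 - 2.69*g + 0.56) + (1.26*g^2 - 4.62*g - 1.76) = -5.43*g^5 + 2.63*g^4 - 0.61*g^3 - 2.53*g^2 - 7.31*g - 1.2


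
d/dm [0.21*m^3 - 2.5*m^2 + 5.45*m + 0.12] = 0.63*m^2 - 5.0*m + 5.45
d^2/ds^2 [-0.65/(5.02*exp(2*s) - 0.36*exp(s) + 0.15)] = (-0.65*(10.04*exp(s) - 0.36)*(20.08*exp(s) - 0.72)*exp(s) + (13.052*exp(s) - 0.234)*(5.02*exp(2*s) - 0.36*exp(s) + 0.15))*exp(s)/(5.02*exp(2*s) - 0.36*exp(s) + 0.15)^3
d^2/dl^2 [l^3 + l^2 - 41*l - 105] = 6*l + 2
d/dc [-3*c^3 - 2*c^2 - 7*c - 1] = -9*c^2 - 4*c - 7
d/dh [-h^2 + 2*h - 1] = 2 - 2*h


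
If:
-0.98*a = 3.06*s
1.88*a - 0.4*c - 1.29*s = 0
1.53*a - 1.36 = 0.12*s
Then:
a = 0.87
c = 4.97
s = -0.28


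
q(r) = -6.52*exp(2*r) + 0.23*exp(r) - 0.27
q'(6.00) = -2122229.69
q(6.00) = -1061068.72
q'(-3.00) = -0.02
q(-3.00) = -0.27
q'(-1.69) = -0.40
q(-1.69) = -0.45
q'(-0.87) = -2.19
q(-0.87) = -1.32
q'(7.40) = -34900467.24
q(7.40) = -17450045.75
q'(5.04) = -311111.72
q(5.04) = -155538.37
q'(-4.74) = 0.00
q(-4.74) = -0.27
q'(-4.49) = 0.00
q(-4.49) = -0.27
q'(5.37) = -601955.90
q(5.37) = -300953.51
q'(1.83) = -505.32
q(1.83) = -252.21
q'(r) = -13.04*exp(2*r) + 0.23*exp(r)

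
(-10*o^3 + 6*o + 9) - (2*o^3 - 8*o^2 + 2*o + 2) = -12*o^3 + 8*o^2 + 4*o + 7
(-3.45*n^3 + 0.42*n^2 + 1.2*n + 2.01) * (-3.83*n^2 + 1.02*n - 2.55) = 13.2135*n^5 - 5.1276*n^4 + 4.6299*n^3 - 7.5453*n^2 - 1.0098*n - 5.1255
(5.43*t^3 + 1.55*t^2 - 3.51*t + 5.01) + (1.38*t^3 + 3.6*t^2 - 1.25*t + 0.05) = 6.81*t^3 + 5.15*t^2 - 4.76*t + 5.06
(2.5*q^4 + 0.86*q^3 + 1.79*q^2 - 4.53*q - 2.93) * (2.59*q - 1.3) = 6.475*q^5 - 1.0226*q^4 + 3.5181*q^3 - 14.0597*q^2 - 1.6997*q + 3.809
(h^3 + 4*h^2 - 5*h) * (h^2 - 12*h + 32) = h^5 - 8*h^4 - 21*h^3 + 188*h^2 - 160*h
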